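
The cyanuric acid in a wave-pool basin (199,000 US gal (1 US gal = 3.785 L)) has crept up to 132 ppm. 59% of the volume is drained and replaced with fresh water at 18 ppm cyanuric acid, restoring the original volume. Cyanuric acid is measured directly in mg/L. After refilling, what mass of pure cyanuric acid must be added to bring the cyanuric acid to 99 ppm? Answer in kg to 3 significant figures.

25.8 kg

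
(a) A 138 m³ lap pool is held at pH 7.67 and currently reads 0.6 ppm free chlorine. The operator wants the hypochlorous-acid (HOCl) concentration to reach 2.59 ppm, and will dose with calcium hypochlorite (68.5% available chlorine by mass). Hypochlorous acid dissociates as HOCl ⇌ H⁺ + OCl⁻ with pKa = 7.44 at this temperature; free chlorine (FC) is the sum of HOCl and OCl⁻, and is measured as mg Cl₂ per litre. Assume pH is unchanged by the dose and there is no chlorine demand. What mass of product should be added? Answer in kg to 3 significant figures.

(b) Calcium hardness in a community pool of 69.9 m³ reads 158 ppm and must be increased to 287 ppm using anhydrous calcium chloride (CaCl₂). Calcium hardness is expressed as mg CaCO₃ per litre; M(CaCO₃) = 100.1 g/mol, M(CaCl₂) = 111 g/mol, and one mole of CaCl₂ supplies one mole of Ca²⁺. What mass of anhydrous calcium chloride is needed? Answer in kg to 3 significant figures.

(a) 1.29 kg; (b) 10.0 kg

(a) Volume: 138 m³ = 138,000 L.
(a) [OCl⁻]/[HOCl] = 10^(pH − pKa) = 10^(7.67 − 7.44) = 1.698; fraction as HOCl = 1/(1 + 1.698) = 0.3706.
(a) Free chlorine required for 2.59 ppm HOCl: 2.59 / 0.3706 = 6.988 ppm.
(a) FC to add: 6.988 − 0.6 = 6.388 mg/L as Cl₂.
(a) Cl₂ equivalent: 6.388 mg/L × 138,000 L = 881.6 g.
(a) Product at 68.5% available Cl: 881.6 / 0.685 = 1287 g.

(b) Volume: 69.9 m³ = 69,900 L.
(b) Hardness to add: (287 − 158) = 129 mg/L as CaCO₃ × 69,900 L = 9017 g as CaCO₃.
(b) Moles of Ca²⁺ (1 mol Ca²⁺ ≡ 1 mol CaCO₃): 9017 / 100.1 g/mol = 90.08 mol.
(b) Mass of CaCl₂: 90.08 × 111 = 9999 g.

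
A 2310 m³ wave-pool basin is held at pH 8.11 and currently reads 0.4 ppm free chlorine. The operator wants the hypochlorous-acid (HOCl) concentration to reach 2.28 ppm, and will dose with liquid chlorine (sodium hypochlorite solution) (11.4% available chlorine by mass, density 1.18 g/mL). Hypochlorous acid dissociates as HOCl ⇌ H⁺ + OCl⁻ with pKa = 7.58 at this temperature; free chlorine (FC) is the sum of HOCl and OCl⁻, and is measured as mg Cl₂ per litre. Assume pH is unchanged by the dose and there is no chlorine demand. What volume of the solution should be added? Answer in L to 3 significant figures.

Volume: 2310 m³ = 2,310,000 L.
[OCl⁻]/[HOCl] = 10^(pH − pKa) = 10^(8.11 − 7.58) = 3.388; fraction as HOCl = 1/(1 + 3.388) = 0.2279.
Free chlorine required for 2.28 ppm HOCl: 2.28 / 0.2279 = 10.01 ppm.
FC to add: 10.01 − 0.4 = 9.606 mg/L as Cl₂.
Cl₂ equivalent: 9.606 mg/L × 2,310,000 L = 22,190 g.
Product at 11.4% available Cl: 22,190 / 0.114 = 194,600 g.
Volume: 194,600 g ÷ 1.18 g/mL = 164,900 mL.

165 L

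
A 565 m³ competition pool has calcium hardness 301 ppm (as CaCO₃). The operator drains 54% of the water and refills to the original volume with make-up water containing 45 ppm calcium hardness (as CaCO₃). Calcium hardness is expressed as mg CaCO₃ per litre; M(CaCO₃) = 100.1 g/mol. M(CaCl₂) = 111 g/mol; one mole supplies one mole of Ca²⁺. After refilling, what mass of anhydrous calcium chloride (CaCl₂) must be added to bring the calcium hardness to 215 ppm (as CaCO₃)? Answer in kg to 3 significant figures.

32.7 kg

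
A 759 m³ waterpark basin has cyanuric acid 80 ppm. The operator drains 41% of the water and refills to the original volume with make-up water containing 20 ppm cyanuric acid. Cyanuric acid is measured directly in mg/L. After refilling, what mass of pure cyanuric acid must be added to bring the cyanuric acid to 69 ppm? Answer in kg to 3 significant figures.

10.3 kg

Volume: 759 m³ = 759,000 L.
After draining 41% and refilling: 80 × 0.59 + 20 × 0.41 = 55.4 ppm.
Deficit to target: 69 − 55.4 = 13.6 mg/L.
Mass: 13.6 mg/L × 759,000 L = 10,320 g cyanuric acid.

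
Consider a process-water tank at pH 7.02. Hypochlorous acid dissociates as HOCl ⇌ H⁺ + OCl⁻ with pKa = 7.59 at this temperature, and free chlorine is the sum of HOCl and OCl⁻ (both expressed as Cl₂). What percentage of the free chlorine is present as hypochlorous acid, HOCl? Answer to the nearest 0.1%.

78.8%

[OCl⁻]/[HOCl] = 10^(pH − pKa) = 10^(7.02 − 7.59) = 10^-0.57 = 0.2692.
Fraction as HOCl = 1 / (1 + 0.2692) = 0.7879.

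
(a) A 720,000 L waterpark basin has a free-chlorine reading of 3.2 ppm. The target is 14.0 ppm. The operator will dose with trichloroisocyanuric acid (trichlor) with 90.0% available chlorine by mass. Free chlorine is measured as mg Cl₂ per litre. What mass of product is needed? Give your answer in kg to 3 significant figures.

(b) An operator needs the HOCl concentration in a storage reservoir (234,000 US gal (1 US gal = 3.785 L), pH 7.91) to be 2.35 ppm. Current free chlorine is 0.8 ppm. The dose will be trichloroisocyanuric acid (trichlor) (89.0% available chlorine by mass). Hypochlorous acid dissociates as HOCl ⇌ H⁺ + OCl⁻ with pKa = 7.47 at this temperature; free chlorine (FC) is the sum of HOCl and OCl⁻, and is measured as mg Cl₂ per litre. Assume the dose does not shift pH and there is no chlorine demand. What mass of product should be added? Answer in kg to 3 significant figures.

(a) 8.64 kg; (b) 7.98 kg

(a) Chlorine deficit: 14.0 − 3.2 = 10.8 ppm = 10.8 mg/L as Cl₂.
(a) Cl₂ equivalent needed: 10.8 mg/L × 720,000 L = 7,776,000 mg = 7776 g.
(a) Product at 90.0% available chlorine: 7776 / 0.9 = 8640 g.

(b) Volume: 234,000 US gal × 3.785 L/gal = 885,690 L.
(b) [OCl⁻]/[HOCl] = 10^(pH − pKa) = 10^(7.91 − 7.47) = 2.754; fraction as HOCl = 1/(1 + 2.754) = 0.2664.
(b) Free chlorine required for 2.35 ppm HOCl: 2.35 / 0.2664 = 8.822 ppm.
(b) FC to add: 8.822 − 0.8 = 8.022 mg/L as Cl₂.
(b) Cl₂ equivalent: 8.022 mg/L × 885,690 L = 7105 g.
(b) Product at 89.0% available Cl: 7105 / 0.89 = 7984 g.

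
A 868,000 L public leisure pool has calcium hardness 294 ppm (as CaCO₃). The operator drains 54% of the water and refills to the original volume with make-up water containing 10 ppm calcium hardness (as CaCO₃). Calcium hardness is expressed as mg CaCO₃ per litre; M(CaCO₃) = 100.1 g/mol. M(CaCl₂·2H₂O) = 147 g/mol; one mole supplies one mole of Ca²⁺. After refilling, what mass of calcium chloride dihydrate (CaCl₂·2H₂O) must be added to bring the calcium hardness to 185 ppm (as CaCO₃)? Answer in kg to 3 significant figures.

After draining 54% and refilling: 294 × 0.46 + 10 × 0.54 = 140.64 ppm.
Deficit to target: 185 − 140.64 = 44.36 mg/L.
As CaCO₃: 44.36 mg/L × 868,000 L = 38,500 g; ÷ 100.1 = 384.7 mol Ca²⁺.
Mass: 384.7 × 147 = 56,550 g.

56.5 kg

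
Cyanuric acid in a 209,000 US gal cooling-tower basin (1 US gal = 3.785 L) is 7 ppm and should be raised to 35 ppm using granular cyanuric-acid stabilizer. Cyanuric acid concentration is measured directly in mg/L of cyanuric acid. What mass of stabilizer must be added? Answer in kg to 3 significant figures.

22.1 kg

Volume: 209,000 US gal × 3.785 L/gal = 791,065 L.
CYA to add: (35 − 7) = 28 mg/L × 791,065 L = 22,150 g cyanuric acid.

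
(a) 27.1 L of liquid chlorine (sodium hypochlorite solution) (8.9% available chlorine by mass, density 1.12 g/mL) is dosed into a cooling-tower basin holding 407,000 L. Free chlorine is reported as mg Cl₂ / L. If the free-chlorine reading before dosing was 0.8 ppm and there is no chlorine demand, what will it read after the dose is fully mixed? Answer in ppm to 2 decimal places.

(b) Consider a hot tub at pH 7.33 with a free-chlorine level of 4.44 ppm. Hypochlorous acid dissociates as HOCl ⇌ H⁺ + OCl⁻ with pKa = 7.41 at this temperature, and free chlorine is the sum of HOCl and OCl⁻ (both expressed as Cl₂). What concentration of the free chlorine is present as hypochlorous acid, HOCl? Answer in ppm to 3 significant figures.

(a) 7.44 ppm; (b) 2.42 ppm

(a) Mass of solution: 27.1 L × 1000 mL/L × 1.12 g/mL = 30,350 g.
(a) Available chlorine delivered: 30,350 g × 0.089 = 2701 g as Cl₂.
(a) Concentration rise: 2701 g / 407,000 L = 6.637 mg/L = 6.64 ppm.
(a) Final FC: 0.8 + 6.64 = 7.44 ppm.

(b) [OCl⁻]/[HOCl] = 10^(pH − pKa) = 10^(7.33 − 7.41) = 10^-0.08 = 0.8318.
(b) Fraction as HOCl = 1 / (1 + 0.8318) = 0.5459.
(b) HOCl = 0.5459 × 4.44 ppm = 2.424 ppm.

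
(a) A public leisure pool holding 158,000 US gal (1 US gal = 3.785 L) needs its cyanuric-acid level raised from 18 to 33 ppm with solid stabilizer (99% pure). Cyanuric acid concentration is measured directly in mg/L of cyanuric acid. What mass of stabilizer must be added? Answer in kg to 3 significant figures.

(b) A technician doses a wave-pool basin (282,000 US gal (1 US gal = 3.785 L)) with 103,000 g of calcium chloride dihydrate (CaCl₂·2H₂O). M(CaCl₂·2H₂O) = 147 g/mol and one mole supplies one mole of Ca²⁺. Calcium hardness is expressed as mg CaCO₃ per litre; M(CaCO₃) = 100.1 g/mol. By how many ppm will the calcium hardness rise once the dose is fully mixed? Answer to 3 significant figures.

(a) Volume: 158,000 US gal × 3.785 L/gal = 598,030 L.
(a) CYA to add: (33 − 18) = 15 mg/L × 598,030 L = 8970 g cyanuric acid.
(a) At 99% purity: 8970 / 0.99 = 9061 g product.

(b) Volume: 282,000 US gal × 3.785 L/gal = 1,067,370 L.
(b) Moles of Ca²⁺: 103,000 g ÷ 147 g/mol = 700.7 mol.
(b) As CaCO₃: 700.7 mol × 100.1 g/mol = 70,140 g.
(b) Rise: 70,140 g / 1,067,370 L × 1000 = 65.71 mg/L.

(a) 9.06 kg; (b) 65.7 ppm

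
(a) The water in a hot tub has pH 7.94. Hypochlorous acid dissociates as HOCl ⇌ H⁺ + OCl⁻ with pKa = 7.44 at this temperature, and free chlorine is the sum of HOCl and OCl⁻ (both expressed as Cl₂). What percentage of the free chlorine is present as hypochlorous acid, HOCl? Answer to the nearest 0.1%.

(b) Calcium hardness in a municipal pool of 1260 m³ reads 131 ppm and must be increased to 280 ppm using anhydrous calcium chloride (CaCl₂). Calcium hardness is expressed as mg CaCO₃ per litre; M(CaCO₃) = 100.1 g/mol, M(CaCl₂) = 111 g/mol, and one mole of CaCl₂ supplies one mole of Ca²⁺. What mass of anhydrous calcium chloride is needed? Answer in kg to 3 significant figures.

(a) 24.0%; (b) 208 kg

(a) [OCl⁻]/[HOCl] = 10^(pH − pKa) = 10^(7.94 − 7.44) = 10^0.50 = 3.162.
(a) Fraction as HOCl = 1 / (1 + 3.162) = 0.2403.

(b) Volume: 1260 m³ = 1,260,000 L.
(b) Hardness to add: (280 − 131) = 149 mg/L as CaCO₃ × 1,260,000 L = 187,700 g as CaCO₃.
(b) Moles of Ca²⁺ (1 mol Ca²⁺ ≡ 1 mol CaCO₃): 187,700 / 100.1 g/mol = 1876 mol.
(b) Mass of CaCl₂: 1876 × 111 = 208,200 g.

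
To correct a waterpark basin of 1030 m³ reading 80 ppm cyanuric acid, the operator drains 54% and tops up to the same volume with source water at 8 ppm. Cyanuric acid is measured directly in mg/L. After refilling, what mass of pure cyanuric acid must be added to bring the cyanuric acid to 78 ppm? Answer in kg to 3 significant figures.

38.0 kg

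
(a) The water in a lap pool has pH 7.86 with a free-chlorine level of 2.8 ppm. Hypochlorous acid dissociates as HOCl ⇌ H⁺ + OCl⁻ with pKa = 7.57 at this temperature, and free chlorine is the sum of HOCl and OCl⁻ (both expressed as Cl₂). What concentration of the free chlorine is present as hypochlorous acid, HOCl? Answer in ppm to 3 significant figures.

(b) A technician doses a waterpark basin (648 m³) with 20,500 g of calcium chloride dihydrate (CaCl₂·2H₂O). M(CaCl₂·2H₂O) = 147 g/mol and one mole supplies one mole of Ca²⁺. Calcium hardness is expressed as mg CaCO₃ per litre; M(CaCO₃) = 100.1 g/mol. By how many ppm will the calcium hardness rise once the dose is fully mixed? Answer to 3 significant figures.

(a) [OCl⁻]/[HOCl] = 10^(pH − pKa) = 10^(7.86 − 7.57) = 10^0.29 = 1.95.
(a) Fraction as HOCl = 1 / (1 + 1.95) = 0.339.
(a) HOCl = 0.339 × 2.8 ppm = 0.9492 ppm.

(b) Volume: 648 m³ = 648,000 L.
(b) Moles of Ca²⁺: 20,500 g ÷ 147 g/mol = 139.5 mol.
(b) As CaCO₃: 139.5 mol × 100.1 g/mol = 13,960 g.
(b) Rise: 13,960 g / 648,000 L × 1000 = 21.54 mg/L.

(a) 0.949 ppm; (b) 21.5 ppm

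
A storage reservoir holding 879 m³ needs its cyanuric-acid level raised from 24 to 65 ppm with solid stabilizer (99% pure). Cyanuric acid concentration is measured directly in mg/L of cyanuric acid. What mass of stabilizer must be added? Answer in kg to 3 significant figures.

36.4 kg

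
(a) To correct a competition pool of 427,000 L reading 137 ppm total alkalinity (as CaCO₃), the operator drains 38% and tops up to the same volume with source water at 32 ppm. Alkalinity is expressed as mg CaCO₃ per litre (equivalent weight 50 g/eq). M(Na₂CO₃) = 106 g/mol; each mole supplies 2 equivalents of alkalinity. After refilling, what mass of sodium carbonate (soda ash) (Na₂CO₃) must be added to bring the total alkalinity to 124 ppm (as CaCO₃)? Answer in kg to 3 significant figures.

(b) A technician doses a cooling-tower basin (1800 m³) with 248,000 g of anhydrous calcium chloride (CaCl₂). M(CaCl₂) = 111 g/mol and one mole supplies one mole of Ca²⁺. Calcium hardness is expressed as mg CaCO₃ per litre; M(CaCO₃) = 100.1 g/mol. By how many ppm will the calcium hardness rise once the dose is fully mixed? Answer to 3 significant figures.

(a) 12.2 kg; (b) 124 ppm

(a) After draining 38% and refilling: 137 × 0.62 + 32 × 0.38 = 97.1 ppm.
(a) Deficit to target: 124 − 97.1 = 26.9 mg/L.
(a) As CaCO₃: 26.9 mg/L × 427,000 L = 11,490 g; ÷ 50 g/eq ÷ 2 = 114.9 mol Na₂CO₃.
(a) Mass: 114.9 × 106 = 12,180 g.

(b) Volume: 1800 m³ = 1,800,000 L.
(b) Moles of Ca²⁺: 248,000 g ÷ 111 g/mol = 2234 mol.
(b) As CaCO₃: 2234 mol × 100.1 g/mol = 223,600 g.
(b) Rise: 223,600 g / 1,800,000 L × 1000 = 124.2 mg/L.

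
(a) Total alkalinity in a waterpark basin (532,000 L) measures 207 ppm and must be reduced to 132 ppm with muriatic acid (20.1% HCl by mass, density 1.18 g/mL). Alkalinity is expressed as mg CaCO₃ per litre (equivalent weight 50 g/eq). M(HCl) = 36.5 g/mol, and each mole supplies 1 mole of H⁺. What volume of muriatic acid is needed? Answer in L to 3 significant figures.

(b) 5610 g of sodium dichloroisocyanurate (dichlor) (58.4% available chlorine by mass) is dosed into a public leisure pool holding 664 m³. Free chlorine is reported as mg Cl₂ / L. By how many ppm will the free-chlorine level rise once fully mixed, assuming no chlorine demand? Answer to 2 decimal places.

(a) Alkalinity to neutralize: (207 − 132) = 75 mg/L as CaCO₃ × 532,000 L = 39,900 g as CaCO₃.
(a) Equivalents of H⁺ required: 39,900 ÷ 50 g/eq = 798 eq = 798 mol HCl.
(a) Mass of HCl: 798 × 36.5 = 29,130 g.
(a) Mass of 20.1% solution: 29,130 / 0.201 = 144,900 g.
(a) Volume: 144,900 g ÷ 1.18 g/mL = 122,800 mL.

(b) Volume: 664 m³ = 664,000 L.
(b) Available chlorine delivered: 5610 g × 0.584 = 3276 g as Cl₂.
(b) Concentration rise: 3276 g / 664,000 L = 4.934 mg/L = 4.93 ppm.

(a) 123 L; (b) 4.93 ppm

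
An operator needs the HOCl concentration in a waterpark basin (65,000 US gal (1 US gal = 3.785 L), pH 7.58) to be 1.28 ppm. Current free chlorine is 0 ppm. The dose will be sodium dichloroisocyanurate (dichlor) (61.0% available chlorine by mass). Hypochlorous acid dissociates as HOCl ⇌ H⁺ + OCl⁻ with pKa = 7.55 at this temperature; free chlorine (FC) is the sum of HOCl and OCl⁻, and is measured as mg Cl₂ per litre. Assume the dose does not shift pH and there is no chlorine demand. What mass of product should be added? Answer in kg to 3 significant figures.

Volume: 65,000 US gal × 3.785 L/gal = 246,025 L.
[OCl⁻]/[HOCl] = 10^(pH − pKa) = 10^(7.58 − 7.55) = 1.072; fraction as HOCl = 1/(1 + 1.072) = 0.4827.
Free chlorine required for 1.28 ppm HOCl: 1.28 / 0.4827 = 2.652 ppm.
FC to add: 2.652 − 0 = 2.652 mg/L as Cl₂.
Cl₂ equivalent: 2.652 mg/L × 246,025 L = 652.3 g.
Product at 61.0% available Cl: 652.3 / 0.61 = 1069 g.

1.07 kg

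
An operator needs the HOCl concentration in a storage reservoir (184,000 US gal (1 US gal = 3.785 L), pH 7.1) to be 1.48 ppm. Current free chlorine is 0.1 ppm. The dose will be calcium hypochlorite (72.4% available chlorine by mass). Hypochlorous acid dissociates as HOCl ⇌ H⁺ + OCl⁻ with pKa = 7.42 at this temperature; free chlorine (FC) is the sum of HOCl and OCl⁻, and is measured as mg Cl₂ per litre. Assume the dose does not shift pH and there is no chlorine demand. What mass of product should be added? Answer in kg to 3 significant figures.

2.01 kg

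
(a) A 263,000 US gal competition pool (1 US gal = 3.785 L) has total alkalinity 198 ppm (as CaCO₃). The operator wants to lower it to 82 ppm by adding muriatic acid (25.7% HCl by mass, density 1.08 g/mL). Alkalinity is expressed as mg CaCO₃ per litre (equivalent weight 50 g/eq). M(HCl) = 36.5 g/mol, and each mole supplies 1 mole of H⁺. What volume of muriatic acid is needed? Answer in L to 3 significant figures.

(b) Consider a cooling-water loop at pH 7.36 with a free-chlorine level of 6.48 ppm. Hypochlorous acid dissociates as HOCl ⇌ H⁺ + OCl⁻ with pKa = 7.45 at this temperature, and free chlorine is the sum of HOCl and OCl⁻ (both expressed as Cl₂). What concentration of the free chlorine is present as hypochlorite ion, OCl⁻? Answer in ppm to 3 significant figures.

(a) 304 L; (b) 2.91 ppm

(a) Volume: 263,000 US gal × 3.785 L/gal = 995,455 L.
(a) Alkalinity to neutralize: (198 − 82) = 116 mg/L as CaCO₃ × 995,455 L = 115,500 g as CaCO₃.
(a) Equivalents of H⁺ required: 115,500 ÷ 50 g/eq = 2309 eq = 2309 mol HCl.
(a) Mass of HCl: 2309 × 36.5 = 84,300 g.
(a) Mass of 25.7% solution: 84,300 / 0.257 = 328,000 g.
(a) Volume: 328,000 g ÷ 1.08 g/mL = 303,700 mL.

(b) [OCl⁻]/[HOCl] = 10^(pH − pKa) = 10^(7.36 − 7.45) = 10^-0.09 = 0.8128.
(b) Fraction as HOCl = 1 / (1 + 0.8128) = 0.5516.
(b) OCl⁻ = (1 − 0.5516) × 6.48 ppm = 2.905 ppm.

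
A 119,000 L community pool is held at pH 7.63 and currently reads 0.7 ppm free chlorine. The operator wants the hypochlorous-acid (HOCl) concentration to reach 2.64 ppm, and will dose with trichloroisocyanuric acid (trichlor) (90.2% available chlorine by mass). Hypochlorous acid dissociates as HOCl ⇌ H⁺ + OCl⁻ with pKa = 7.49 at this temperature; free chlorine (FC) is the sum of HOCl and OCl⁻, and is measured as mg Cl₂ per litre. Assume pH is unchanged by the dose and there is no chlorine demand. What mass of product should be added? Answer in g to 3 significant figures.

737 g

[OCl⁻]/[HOCl] = 10^(pH − pKa) = 10^(7.63 − 7.49) = 1.38; fraction as HOCl = 1/(1 + 1.38) = 0.4201.
Free chlorine required for 2.64 ppm HOCl: 2.64 / 0.4201 = 6.284 ppm.
FC to add: 6.284 − 0.7 = 5.584 mg/L as Cl₂.
Cl₂ equivalent: 5.584 mg/L × 119,000 L = 664.5 g.
Product at 90.2% available Cl: 664.5 / 0.902 = 736.7 g.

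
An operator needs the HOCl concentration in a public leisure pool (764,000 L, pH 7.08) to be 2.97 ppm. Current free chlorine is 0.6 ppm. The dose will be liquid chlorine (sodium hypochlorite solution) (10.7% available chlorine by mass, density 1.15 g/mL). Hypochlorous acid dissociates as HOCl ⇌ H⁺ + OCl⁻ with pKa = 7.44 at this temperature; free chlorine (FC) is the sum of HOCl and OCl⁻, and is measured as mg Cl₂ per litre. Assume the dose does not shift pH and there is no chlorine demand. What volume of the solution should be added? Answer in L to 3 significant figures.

22.8 L

[OCl⁻]/[HOCl] = 10^(pH − pKa) = 10^(7.08 − 7.44) = 0.4365; fraction as HOCl = 1/(1 + 0.4365) = 0.6961.
Free chlorine required for 2.97 ppm HOCl: 2.97 / 0.6961 = 4.266 ppm.
FC to add: 4.266 − 0.6 = 3.666 mg/L as Cl₂.
Cl₂ equivalent: 3.666 mg/L × 764,000 L = 2801 g.
Product at 10.7% available Cl: 2801 / 0.107 = 26,180 g.
Volume: 26,180 g ÷ 1.15 g/mL = 22,760 mL.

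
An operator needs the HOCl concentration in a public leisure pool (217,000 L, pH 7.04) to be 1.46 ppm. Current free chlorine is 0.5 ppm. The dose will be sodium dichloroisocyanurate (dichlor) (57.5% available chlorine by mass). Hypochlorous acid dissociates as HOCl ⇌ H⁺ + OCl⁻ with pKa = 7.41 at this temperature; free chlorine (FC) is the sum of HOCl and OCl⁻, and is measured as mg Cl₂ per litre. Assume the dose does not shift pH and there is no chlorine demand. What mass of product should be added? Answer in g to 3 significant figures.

[OCl⁻]/[HOCl] = 10^(pH − pKa) = 10^(7.04 − 7.41) = 0.4266; fraction as HOCl = 1/(1 + 0.4266) = 0.701.
Free chlorine required for 1.46 ppm HOCl: 1.46 / 0.701 = 2.083 ppm.
FC to add: 2.083 − 0.5 = 1.583 mg/L as Cl₂.
Cl₂ equivalent: 1.583 mg/L × 217,000 L = 343.5 g.
Product at 57.5% available Cl: 343.5 / 0.575 = 597.3 g.

597 g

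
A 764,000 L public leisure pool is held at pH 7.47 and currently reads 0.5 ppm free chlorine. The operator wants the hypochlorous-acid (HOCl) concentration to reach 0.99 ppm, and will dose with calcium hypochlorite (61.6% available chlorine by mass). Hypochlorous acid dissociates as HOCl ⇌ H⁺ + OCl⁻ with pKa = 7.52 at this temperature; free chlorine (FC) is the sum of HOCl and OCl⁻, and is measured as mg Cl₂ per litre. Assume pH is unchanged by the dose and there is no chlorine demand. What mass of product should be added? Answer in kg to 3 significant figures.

[OCl⁻]/[HOCl] = 10^(pH − pKa) = 10^(7.47 − 7.52) = 0.8913; fraction as HOCl = 1/(1 + 0.8913) = 0.5288.
Free chlorine required for 0.99 ppm HOCl: 0.99 / 0.5288 = 1.872 ppm.
FC to add: 1.872 − 0.5 = 1.372 mg/L as Cl₂.
Cl₂ equivalent: 1.372 mg/L × 764,000 L = 1048 g.
Product at 61.6% available Cl: 1048 / 0.616 = 1702 g.

1.70 kg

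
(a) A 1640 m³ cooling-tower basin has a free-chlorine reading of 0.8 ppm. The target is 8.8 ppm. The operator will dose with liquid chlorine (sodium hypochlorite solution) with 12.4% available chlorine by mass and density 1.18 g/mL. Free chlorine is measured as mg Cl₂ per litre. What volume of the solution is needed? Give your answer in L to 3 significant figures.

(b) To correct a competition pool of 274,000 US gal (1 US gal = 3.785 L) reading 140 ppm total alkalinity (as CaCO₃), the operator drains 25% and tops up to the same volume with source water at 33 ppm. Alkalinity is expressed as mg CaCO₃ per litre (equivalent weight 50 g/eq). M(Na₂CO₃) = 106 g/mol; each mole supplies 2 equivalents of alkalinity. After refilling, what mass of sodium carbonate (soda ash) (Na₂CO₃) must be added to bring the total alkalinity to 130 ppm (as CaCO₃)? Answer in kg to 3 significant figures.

(a) Volume: 1640 m³ = 1,640,000 L.
(a) Chlorine deficit: 8.8 − 0.8 = 8 ppm = 8 mg/L as Cl₂.
(a) Cl₂ equivalent needed: 8 mg/L × 1,640,000 L = 13,120,000 mg = 13,120 g.
(a) Product at 12.4% available chlorine: 13,120 / 0.124 = 105,800 g.
(a) Volume at density 1.18 g/mL: 105,800 g ÷ 1.18 g/mL = 89,670 mL.

(b) Volume: 274,000 US gal × 3.785 L/gal = 1,037,090 L.
(b) After draining 25% and refilling: 140 × 0.75 + 33 × 0.25 = 113.25 ppm.
(b) Deficit to target: 130 − 113.25 = 16.75 mg/L.
(b) As CaCO₃: 16.75 mg/L × 1,037,090 L = 17,370 g; ÷ 50 g/eq ÷ 2 = 173.7 mol Na₂CO₃.
(b) Mass: 173.7 × 106 = 18,410 g.

(a) 89.7 L; (b) 18.4 kg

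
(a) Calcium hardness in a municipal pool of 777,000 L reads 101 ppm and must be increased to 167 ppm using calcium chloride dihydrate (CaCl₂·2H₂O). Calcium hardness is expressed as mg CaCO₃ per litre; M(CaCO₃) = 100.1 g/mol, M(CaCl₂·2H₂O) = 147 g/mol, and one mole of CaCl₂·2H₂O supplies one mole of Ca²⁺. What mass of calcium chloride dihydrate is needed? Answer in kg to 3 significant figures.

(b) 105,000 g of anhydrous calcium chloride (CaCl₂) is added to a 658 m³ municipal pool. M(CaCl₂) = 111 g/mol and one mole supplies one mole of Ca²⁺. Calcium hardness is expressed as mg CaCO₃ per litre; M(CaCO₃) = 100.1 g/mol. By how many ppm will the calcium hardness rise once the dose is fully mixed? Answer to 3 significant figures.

(a) Hardness to add: (167 − 101) = 66 mg/L as CaCO₃ × 777,000 L = 51,280 g as CaCO₃.
(a) Moles of Ca²⁺ (1 mol Ca²⁺ ≡ 1 mol CaCO₃): 51,280 / 100.1 g/mol = 512.3 mol.
(a) Mass of CaCl₂·2H₂O: 512.3 × 147 = 75,310 g.

(b) Volume: 658 m³ = 658,000 L.
(b) Moles of Ca²⁺: 105,000 g ÷ 111 g/mol = 945.9 mol.
(b) As CaCO₃: 945.9 mol × 100.1 g/mol = 94,690 g.
(b) Rise: 94,690 g / 658,000 L × 1000 = 143.9 mg/L.

(a) 75.3 kg; (b) 144 ppm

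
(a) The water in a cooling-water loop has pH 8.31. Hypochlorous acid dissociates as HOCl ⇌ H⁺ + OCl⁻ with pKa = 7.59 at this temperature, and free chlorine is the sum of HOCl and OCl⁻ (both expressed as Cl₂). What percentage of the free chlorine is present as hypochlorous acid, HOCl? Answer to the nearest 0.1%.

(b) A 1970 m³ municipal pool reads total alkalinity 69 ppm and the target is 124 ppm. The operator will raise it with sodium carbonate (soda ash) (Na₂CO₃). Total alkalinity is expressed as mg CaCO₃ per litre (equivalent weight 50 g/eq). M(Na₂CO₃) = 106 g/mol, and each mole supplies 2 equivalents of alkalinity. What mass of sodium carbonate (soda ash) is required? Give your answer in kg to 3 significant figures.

(a) 16.0%; (b) 115 kg

(a) [OCl⁻]/[HOCl] = 10^(pH − pKa) = 10^(8.31 − 7.59) = 10^0.72 = 5.248.
(a) Fraction as HOCl = 1 / (1 + 5.248) = 0.16.

(b) Volume: 1970 m³ = 1,970,000 L.
(b) Alkalinity to add: (124 − 69) = 55 mg/L as CaCO₃ × 1,970,000 L = 108,400 g as CaCO₃.
(b) Equivalents: 108,400 g ÷ 50 g/eq = 2167 eq.
(b) Each mole of Na₂CO₃ supplies 2 eq, so 2167 / 2 = 1084 mol.
(b) Mass: 1084 mol × 106 g/mol = 114,900 g.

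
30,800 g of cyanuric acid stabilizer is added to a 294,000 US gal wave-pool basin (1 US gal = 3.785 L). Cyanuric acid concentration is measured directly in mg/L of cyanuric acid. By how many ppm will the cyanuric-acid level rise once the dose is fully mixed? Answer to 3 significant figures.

Volume: 294,000 US gal × 3.785 L/gal = 1,112,790 L.
Rise: 30,800 g / 1,112,790 L × 1000 = 27.68 mg/L.

27.7 ppm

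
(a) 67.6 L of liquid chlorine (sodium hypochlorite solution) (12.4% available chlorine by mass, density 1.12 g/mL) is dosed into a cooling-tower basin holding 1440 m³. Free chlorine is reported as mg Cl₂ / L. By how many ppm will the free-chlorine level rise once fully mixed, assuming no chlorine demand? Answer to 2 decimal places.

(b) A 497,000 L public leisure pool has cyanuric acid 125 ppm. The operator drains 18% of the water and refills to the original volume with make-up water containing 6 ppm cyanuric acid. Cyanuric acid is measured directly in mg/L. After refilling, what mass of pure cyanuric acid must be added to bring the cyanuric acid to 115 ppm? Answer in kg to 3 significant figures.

(a) 6.52 ppm; (b) 5.68 kg

(a) Volume: 1440 m³ = 1,440,000 L.
(a) Mass of solution: 67.6 L × 1000 mL/L × 1.12 g/mL = 75,710 g.
(a) Available chlorine delivered: 75,710 g × 0.124 = 9388 g as Cl₂.
(a) Concentration rise: 9388 g / 1,440,000 L = 6.52 mg/L = 6.52 ppm.

(b) After draining 18% and refilling: 125 × 0.82 + 6 × 0.18 = 103.58 ppm.
(b) Deficit to target: 115 − 103.58 = 11.42 mg/L.
(b) Mass: 11.42 mg/L × 497,000 L = 5676 g cyanuric acid.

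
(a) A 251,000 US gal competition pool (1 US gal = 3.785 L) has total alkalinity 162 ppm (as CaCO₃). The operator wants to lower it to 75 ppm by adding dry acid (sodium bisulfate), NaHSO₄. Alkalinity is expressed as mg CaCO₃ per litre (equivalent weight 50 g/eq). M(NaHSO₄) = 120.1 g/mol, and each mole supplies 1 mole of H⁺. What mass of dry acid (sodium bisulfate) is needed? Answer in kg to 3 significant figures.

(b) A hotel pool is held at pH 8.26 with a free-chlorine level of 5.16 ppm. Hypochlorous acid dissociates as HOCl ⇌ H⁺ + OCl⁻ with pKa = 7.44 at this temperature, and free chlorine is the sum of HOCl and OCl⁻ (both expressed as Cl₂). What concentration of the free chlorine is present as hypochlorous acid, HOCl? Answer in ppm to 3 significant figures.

(a) Volume: 251,000 US gal × 3.785 L/gal = 950,035 L.
(a) Alkalinity to neutralize: (162 − 75) = 87 mg/L as CaCO₃ × 950,035 L = 82,650 g as CaCO₃.
(a) Equivalents of H⁺ required: 82,650 ÷ 50 g/eq = 1653 eq = 1653 mol NaHSO₄.
(a) Mass of NaHSO₄: 1653 × 120.1 = 198,500 g.

(b) [OCl⁻]/[HOCl] = 10^(pH − pKa) = 10^(8.26 − 7.44) = 10^0.82 = 6.607.
(b) Fraction as HOCl = 1 / (1 + 6.607) = 0.1315.
(b) HOCl = 0.1315 × 5.16 ppm = 0.6783 ppm.

(a) 199 kg; (b) 0.678 ppm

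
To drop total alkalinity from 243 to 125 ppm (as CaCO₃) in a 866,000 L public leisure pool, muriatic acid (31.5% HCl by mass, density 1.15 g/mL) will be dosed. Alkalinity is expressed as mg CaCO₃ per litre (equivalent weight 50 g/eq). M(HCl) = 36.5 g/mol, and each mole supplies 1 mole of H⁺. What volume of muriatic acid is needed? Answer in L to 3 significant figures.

206 L

Alkalinity to neutralize: (243 − 125) = 118 mg/L as CaCO₃ × 866,000 L = 102,200 g as CaCO₃.
Equivalents of H⁺ required: 102,200 ÷ 50 g/eq = 2044 eq = 2044 mol HCl.
Mass of HCl: 2044 × 36.5 = 74,600 g.
Mass of 31.5% solution: 74,600 / 0.315 = 236,800 g.
Volume: 236,800 g ÷ 1.15 g/mL = 205,900 mL.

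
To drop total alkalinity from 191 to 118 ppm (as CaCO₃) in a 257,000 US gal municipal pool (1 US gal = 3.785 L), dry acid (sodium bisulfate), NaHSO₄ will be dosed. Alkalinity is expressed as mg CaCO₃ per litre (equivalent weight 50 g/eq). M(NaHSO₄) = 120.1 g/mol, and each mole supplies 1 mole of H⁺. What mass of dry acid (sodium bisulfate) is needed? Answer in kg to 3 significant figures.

Volume: 257,000 US gal × 3.785 L/gal = 972,745 L.
Alkalinity to neutralize: (191 − 118) = 73 mg/L as CaCO₃ × 972,745 L = 71,010 g as CaCO₃.
Equivalents of H⁺ required: 71,010 ÷ 50 g/eq = 1420 eq = 1420 mol NaHSO₄.
Mass of NaHSO₄: 1420 × 120.1 = 170,600 g.

171 kg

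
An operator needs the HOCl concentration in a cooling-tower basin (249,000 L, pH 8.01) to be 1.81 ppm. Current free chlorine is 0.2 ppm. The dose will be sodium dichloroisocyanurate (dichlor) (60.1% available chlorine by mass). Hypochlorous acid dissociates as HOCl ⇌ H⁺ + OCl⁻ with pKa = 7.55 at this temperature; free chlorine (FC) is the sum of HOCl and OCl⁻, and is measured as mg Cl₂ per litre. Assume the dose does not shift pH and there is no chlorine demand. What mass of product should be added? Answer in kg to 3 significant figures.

2.83 kg

[OCl⁻]/[HOCl] = 10^(pH − pKa) = 10^(8.01 − 7.55) = 2.884; fraction as HOCl = 1/(1 + 2.884) = 0.2575.
Free chlorine required for 1.81 ppm HOCl: 1.81 / 0.2575 = 7.03 ppm.
FC to add: 7.03 − 0.2 = 6.83 mg/L as Cl₂.
Cl₂ equivalent: 6.83 mg/L × 249,000 L = 1701 g.
Product at 60.1% available Cl: 1701 / 0.601 = 2830 g.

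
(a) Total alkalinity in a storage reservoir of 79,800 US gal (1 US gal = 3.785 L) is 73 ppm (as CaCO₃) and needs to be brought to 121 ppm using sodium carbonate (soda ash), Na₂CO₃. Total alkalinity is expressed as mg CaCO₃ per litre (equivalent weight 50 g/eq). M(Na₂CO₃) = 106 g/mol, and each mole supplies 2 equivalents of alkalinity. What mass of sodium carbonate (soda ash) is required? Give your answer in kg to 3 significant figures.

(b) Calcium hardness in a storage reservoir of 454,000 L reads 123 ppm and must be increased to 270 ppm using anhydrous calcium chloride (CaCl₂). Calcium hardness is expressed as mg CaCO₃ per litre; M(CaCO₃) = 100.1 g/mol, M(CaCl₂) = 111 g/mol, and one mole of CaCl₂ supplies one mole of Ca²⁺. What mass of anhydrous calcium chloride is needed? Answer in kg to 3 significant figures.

(a) 15.4 kg; (b) 74.0 kg

(a) Volume: 79,800 US gal × 3.785 L/gal = 302,043 L.
(a) Alkalinity to add: (121 − 73) = 48 mg/L as CaCO₃ × 302,043 L = 14,500 g as CaCO₃.
(a) Equivalents: 14,500 g ÷ 50 g/eq = 290 eq.
(a) Each mole of Na₂CO₃ supplies 2 eq, so 290 / 2 = 145 mol.
(a) Mass: 145 mol × 106 g/mol = 15,370 g.

(b) Hardness to add: (270 − 123) = 147 mg/L as CaCO₃ × 454,000 L = 66,740 g as CaCO₃.
(b) Moles of Ca²⁺ (1 mol Ca²⁺ ≡ 1 mol CaCO₃): 66,740 / 100.1 g/mol = 666.7 mol.
(b) Mass of CaCl₂: 666.7 × 111 = 74,010 g.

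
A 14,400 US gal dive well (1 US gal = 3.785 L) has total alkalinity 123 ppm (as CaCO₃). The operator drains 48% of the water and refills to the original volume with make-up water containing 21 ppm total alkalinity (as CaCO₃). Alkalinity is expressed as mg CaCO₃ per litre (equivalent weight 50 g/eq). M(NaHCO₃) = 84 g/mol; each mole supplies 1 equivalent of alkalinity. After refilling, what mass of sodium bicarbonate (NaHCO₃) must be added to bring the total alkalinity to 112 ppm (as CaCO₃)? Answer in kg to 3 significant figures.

3.48 kg

Volume: 14,400 US gal × 3.785 L/gal = 54,504 L.
After draining 48% and refilling: 123 × 0.52 + 21 × 0.48 = 74.04 ppm.
Deficit to target: 112 − 74.04 = 37.96 mg/L.
As CaCO₃: 37.96 mg/L × 54,504 L = 2069 g; ÷ 50 g/eq ÷ 1 = 41.38 mol NaHCO₃.
Mass: 41.38 × 84 = 3476 g.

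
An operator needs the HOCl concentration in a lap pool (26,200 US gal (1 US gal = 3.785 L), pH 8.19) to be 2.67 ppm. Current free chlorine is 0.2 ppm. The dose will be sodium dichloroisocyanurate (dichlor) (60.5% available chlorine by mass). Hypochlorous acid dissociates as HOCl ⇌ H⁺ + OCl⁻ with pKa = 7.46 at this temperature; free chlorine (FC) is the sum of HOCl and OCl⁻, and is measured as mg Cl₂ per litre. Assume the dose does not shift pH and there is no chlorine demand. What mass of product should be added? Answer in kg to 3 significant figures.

Volume: 26,200 US gal × 3.785 L/gal = 99,167 L.
[OCl⁻]/[HOCl] = 10^(pH − pKa) = 10^(8.19 − 7.46) = 5.37; fraction as HOCl = 1/(1 + 5.37) = 0.157.
Free chlorine required for 2.67 ppm HOCl: 2.67 / 0.157 = 17.01 ppm.
FC to add: 17.01 − 0.2 = 16.81 mg/L as Cl₂.
Cl₂ equivalent: 16.81 mg/L × 99,167 L = 1667 g.
Product at 60.5% available Cl: 1667 / 0.605 = 2755 g.

2.76 kg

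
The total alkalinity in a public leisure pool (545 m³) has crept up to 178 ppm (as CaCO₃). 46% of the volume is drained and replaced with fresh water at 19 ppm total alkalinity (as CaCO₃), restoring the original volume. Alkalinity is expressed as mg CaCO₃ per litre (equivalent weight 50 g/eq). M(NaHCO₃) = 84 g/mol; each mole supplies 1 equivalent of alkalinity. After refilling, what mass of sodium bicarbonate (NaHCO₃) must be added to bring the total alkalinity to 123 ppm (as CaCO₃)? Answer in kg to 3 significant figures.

Volume: 545 m³ = 545,000 L.
After draining 46% and refilling: 178 × 0.54 + 19 × 0.46 = 104.86 ppm.
Deficit to target: 123 − 104.86 = 18.14 mg/L.
As CaCO₃: 18.14 mg/L × 545,000 L = 9886 g; ÷ 50 g/eq ÷ 1 = 197.7 mol NaHCO₃.
Mass: 197.7 × 84 = 16,610 g.

16.6 kg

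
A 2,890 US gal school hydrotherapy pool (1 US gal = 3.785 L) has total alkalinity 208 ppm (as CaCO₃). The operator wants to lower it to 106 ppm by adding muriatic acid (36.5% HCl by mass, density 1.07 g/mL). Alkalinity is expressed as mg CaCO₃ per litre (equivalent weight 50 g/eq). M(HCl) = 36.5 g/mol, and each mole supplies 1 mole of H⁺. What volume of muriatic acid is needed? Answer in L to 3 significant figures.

2.09 L

Volume: 2,890 US gal × 3.785 L/gal = 10,939 L.
Alkalinity to neutralize: (208 − 106) = 102 mg/L as CaCO₃ × 10,939 L = 1116 g as CaCO₃.
Equivalents of H⁺ required: 1116 ÷ 50 g/eq = 22.31 eq = 22.31 mol HCl.
Mass of HCl: 22.31 × 36.5 = 814.5 g.
Mass of 36.5% solution: 814.5 / 0.365 = 2231 g.
Volume: 2231 g ÷ 1.07 g/mL = 2085 mL.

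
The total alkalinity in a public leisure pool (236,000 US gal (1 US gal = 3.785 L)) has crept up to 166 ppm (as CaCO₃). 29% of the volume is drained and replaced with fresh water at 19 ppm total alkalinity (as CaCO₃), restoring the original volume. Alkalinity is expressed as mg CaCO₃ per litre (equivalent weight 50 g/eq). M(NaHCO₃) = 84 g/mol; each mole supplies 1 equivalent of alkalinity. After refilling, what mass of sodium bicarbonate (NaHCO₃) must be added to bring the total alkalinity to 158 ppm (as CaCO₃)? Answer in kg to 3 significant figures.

52.0 kg

Volume: 236,000 US gal × 3.785 L/gal = 893,260 L.
After draining 29% and refilling: 166 × 0.71 + 19 × 0.29 = 123.37 ppm.
Deficit to target: 158 − 123.37 = 34.63 mg/L.
As CaCO₃: 34.63 mg/L × 893,260 L = 30,930 g; ÷ 50 g/eq ÷ 1 = 618.7 mol NaHCO₃.
Mass: 618.7 × 84 = 51,970 g.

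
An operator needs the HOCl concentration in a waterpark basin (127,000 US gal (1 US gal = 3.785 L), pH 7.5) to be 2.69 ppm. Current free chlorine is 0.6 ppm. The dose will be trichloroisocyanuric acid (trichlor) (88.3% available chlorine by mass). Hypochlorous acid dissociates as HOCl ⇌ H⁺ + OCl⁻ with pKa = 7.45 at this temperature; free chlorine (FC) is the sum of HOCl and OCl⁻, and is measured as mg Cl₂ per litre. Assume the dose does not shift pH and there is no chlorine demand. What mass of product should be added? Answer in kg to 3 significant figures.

2.78 kg

Volume: 127,000 US gal × 3.785 L/gal = 480,695 L.
[OCl⁻]/[HOCl] = 10^(pH − pKa) = 10^(7.5 − 7.45) = 1.122; fraction as HOCl = 1/(1 + 1.122) = 0.4712.
Free chlorine required for 2.69 ppm HOCl: 2.69 / 0.4712 = 5.708 ppm.
FC to add: 5.708 − 0.6 = 5.108 mg/L as Cl₂.
Cl₂ equivalent: 5.108 mg/L × 480,695 L = 2456 g.
Product at 88.3% available Cl: 2456 / 0.883 = 2781 g.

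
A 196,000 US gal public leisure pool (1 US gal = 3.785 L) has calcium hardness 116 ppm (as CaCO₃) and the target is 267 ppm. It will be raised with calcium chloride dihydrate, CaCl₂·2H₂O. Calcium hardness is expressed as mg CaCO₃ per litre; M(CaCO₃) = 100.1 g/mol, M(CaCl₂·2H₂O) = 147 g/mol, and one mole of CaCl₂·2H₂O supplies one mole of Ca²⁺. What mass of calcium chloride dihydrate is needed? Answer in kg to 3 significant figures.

165 kg

Volume: 196,000 US gal × 3.785 L/gal = 741,860 L.
Hardness to add: (267 − 116) = 151 mg/L as CaCO₃ × 741,860 L = 112,000 g as CaCO₃.
Moles of Ca²⁺ (1 mol Ca²⁺ ≡ 1 mol CaCO₃): 112,000 / 100.1 g/mol = 1119 mol.
Mass of CaCl₂·2H₂O: 1119 × 147 = 164,500 g.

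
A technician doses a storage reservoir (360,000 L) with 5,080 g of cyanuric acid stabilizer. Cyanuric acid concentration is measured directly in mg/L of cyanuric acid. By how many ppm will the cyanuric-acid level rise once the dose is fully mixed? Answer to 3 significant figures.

14.1 ppm

Rise: 5,080 g / 360,000 L × 1000 = 14.11 mg/L.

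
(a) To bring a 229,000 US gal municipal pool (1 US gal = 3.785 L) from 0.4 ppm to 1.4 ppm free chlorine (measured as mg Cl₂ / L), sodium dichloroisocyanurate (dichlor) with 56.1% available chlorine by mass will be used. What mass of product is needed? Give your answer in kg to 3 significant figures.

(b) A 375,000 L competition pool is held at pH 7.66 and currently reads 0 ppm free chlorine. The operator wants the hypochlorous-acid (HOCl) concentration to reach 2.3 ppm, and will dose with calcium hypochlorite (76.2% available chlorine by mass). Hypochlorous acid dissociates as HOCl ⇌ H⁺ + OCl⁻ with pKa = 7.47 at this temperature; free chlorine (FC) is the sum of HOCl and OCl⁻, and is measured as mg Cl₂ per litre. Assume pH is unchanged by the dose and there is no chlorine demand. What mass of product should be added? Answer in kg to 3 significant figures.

(a) 1.55 kg; (b) 2.88 kg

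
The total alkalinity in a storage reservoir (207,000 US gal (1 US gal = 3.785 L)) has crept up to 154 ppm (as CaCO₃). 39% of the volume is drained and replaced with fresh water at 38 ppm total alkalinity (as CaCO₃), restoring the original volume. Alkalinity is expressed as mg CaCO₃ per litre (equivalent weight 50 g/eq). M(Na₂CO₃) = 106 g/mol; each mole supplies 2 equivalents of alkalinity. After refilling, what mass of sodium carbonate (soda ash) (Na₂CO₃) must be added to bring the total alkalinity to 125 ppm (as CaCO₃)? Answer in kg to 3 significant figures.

13.5 kg

Volume: 207,000 US gal × 3.785 L/gal = 783,495 L.
After draining 39% and refilling: 154 × 0.61 + 38 × 0.39 = 108.76 ppm.
Deficit to target: 125 − 108.76 = 16.24 mg/L.
As CaCO₃: 16.24 mg/L × 783,495 L = 12,720 g; ÷ 50 g/eq ÷ 2 = 127.2 mol Na₂CO₃.
Mass: 127.2 × 106 = 13,490 g.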